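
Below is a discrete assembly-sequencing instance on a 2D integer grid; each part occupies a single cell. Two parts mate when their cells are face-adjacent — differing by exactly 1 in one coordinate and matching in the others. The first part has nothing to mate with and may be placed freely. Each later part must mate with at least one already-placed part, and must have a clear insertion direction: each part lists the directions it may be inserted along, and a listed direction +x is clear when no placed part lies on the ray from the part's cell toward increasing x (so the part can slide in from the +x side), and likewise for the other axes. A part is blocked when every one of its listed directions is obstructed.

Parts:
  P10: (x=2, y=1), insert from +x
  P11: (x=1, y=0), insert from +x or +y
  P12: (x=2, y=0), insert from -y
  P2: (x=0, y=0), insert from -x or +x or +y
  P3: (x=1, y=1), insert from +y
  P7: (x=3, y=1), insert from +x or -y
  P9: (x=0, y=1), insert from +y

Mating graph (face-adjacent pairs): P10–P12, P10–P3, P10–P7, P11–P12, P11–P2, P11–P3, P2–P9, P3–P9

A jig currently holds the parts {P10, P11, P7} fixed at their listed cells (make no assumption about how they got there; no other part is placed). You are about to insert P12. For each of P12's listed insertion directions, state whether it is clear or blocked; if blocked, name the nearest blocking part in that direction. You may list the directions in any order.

-y: clear

-y: ray from P12(2, 0) has no placed part ⇒ clear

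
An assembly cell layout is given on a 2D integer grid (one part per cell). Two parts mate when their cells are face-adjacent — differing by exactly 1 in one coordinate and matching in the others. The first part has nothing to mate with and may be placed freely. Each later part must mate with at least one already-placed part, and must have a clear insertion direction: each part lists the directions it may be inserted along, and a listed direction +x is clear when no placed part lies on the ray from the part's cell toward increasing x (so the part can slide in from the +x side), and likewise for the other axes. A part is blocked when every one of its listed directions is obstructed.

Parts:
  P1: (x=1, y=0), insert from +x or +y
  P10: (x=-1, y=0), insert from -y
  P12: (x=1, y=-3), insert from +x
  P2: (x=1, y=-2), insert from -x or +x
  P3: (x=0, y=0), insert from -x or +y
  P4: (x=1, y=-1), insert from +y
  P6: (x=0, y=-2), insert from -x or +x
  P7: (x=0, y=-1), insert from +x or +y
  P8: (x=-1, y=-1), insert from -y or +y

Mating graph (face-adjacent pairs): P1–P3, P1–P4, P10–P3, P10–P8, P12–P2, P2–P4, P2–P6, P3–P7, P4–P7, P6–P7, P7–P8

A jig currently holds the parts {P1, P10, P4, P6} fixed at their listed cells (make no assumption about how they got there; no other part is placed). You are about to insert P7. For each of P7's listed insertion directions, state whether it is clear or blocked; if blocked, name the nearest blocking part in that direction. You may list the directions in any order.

+x: blocked by P4; +y: clear

+x: nearest on ray is P4@(1, -1) ⇒ blocked
+y: ray from P7(0, -1) has no placed part ⇒ clear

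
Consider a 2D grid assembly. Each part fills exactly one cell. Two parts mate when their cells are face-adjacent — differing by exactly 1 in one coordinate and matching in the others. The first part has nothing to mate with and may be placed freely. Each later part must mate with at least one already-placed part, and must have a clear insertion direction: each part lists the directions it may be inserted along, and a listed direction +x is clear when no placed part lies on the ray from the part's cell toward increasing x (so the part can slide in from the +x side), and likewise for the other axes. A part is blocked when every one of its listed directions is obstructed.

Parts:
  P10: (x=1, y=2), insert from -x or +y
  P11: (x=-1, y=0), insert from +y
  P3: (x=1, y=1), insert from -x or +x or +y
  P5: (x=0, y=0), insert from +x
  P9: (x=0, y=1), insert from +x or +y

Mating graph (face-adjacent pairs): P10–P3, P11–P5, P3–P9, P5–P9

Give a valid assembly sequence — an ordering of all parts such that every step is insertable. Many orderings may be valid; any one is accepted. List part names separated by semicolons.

1. P10@(1, 2) [-x clear] — {P10}
2. P3@(1, 1) [-x clear] — {P10, P3}
3. P9@(0, 1) [+y clear] — {P10, P3, P9}
4. P5@(0, 0) [+x clear] — {P10, P3, P5, P9}
5. P11@(-1, 0) [+y clear] — {P10, P11, P3, P5, P9}

P10; P3; P9; P5; P11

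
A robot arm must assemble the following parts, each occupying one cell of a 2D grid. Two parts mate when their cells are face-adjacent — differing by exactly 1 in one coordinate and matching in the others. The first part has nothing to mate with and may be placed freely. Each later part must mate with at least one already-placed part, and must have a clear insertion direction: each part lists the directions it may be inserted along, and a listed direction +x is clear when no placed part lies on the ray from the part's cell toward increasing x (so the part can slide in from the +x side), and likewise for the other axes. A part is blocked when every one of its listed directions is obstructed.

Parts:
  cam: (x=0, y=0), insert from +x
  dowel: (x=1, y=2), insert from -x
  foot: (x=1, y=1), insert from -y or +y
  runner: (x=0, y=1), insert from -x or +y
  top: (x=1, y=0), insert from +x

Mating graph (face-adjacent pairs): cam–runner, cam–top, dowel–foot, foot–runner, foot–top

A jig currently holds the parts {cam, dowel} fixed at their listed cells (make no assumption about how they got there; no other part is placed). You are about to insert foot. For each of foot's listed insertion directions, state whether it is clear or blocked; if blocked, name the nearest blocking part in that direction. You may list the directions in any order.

+y: blocked by dowel; -y: clear

-y: ray from foot(1, 1) has no placed part ⇒ clear
+y: nearest on ray is dowel@(1, 2) ⇒ blocked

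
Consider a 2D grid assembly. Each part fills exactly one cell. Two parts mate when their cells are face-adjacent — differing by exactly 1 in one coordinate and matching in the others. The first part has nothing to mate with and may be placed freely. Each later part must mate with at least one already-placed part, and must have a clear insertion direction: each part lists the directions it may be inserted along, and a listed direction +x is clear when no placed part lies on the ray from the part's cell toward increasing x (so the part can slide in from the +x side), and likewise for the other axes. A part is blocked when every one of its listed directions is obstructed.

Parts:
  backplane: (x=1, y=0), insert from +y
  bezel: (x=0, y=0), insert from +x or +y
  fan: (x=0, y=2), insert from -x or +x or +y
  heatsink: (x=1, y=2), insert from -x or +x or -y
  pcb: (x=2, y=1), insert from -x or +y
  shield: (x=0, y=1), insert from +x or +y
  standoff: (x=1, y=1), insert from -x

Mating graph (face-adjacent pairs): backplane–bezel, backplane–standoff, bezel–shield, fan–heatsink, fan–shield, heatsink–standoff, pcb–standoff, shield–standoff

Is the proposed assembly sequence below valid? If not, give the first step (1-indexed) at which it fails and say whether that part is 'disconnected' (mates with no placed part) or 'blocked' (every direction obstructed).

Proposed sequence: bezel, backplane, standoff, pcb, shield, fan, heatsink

1. bezel@(0, 0) [+x clear] — {bezel}
2. backplane@(1, 0) [+y clear] — {backplane, bezel}
3. standoff@(1, 1) [-x clear] — {backplane, bezel, standoff}
4. pcb@(2, 1) [+y clear] — {backplane, bezel, pcb, standoff}
5. shield@(0, 1) [+y clear] — {backplane, bezel, pcb, shield, standoff}
6. fan@(0, 2) [-x clear] — {backplane, bezel, fan, pcb, shield, standoff}
7. heatsink@(1, 2) [+x clear] — {backplane, bezel, fan, heatsink, pcb, shield, standoff}

Valid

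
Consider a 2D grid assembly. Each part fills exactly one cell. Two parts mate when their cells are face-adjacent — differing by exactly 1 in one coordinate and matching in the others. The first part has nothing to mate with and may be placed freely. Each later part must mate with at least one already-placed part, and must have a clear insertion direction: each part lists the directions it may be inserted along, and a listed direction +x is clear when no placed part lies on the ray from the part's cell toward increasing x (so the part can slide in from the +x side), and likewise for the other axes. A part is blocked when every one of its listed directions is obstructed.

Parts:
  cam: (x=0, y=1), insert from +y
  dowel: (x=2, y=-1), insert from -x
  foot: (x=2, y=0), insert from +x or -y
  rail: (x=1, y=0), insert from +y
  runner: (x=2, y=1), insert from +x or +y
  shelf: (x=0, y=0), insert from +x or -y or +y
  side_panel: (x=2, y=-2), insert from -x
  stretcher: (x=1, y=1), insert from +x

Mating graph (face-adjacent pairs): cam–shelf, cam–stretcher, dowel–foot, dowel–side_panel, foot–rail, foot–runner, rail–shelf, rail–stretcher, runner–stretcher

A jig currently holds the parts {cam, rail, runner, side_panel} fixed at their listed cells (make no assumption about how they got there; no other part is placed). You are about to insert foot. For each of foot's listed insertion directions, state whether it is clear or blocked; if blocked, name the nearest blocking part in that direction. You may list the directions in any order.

+x: ray from foot(2, 0) has no placed part ⇒ clear
-y: nearest on ray is side_panel@(2, -2) ⇒ blocked

+x: clear; -y: blocked by side_panel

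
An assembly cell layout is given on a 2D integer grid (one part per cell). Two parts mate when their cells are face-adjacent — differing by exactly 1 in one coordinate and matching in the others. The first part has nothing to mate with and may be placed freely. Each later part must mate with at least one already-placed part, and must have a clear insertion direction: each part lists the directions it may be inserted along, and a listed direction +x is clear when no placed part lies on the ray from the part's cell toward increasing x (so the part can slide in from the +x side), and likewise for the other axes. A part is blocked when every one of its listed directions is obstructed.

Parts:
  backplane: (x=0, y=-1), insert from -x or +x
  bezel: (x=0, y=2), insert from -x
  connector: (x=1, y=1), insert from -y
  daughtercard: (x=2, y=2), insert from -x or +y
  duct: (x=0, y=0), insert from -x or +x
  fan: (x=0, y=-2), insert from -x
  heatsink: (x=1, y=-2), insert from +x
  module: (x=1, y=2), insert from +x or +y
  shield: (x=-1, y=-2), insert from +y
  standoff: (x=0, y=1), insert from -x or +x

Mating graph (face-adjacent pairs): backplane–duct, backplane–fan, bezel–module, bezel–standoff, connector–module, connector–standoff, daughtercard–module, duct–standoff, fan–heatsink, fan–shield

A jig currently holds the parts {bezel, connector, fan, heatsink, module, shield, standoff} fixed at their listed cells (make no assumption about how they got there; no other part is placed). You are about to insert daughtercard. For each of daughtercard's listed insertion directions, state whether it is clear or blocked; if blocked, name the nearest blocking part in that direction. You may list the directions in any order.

+y: clear; -x: blocked by module

-x: nearest on ray is module@(1, 2) ⇒ blocked
+y: ray from daughtercard(2, 2) has no placed part ⇒ clear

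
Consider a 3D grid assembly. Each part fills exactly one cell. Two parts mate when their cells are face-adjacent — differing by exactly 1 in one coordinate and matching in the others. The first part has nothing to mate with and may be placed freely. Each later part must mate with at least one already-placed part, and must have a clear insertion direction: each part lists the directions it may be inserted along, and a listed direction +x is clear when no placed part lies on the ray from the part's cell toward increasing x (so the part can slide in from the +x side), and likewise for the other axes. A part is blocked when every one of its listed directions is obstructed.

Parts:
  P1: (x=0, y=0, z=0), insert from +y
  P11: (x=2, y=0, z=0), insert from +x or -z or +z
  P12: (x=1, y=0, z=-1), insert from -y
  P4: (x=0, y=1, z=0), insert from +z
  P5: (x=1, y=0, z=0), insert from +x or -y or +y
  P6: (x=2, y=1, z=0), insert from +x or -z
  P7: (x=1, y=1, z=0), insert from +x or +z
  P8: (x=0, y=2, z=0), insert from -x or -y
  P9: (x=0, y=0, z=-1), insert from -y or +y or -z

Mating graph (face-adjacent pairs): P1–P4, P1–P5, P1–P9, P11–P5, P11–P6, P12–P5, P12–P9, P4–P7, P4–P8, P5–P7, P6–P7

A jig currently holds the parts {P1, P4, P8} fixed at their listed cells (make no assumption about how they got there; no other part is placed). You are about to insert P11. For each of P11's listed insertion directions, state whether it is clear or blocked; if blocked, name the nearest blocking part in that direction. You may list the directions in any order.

+x: ray from P11(2, 0, 0) has no placed part ⇒ clear
-z: ray from P11(2, 0, 0) has no placed part ⇒ clear
+z: ray from P11(2, 0, 0) has no placed part ⇒ clear

+x: clear; +z: clear; -z: clear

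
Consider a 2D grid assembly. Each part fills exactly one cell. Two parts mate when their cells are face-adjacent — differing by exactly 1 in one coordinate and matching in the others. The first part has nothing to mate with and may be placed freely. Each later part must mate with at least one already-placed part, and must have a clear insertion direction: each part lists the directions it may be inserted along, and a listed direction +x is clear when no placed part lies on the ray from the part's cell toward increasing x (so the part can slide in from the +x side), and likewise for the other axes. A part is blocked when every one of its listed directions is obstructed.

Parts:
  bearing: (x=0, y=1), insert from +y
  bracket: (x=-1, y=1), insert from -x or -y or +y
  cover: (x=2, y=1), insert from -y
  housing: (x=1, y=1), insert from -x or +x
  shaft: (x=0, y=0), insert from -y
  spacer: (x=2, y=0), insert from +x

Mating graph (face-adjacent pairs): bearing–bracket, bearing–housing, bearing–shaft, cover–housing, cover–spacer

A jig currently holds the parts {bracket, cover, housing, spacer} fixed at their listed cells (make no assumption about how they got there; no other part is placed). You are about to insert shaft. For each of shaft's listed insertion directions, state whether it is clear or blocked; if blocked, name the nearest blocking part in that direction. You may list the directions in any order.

-y: ray from shaft(0, 0) has no placed part ⇒ clear

-y: clear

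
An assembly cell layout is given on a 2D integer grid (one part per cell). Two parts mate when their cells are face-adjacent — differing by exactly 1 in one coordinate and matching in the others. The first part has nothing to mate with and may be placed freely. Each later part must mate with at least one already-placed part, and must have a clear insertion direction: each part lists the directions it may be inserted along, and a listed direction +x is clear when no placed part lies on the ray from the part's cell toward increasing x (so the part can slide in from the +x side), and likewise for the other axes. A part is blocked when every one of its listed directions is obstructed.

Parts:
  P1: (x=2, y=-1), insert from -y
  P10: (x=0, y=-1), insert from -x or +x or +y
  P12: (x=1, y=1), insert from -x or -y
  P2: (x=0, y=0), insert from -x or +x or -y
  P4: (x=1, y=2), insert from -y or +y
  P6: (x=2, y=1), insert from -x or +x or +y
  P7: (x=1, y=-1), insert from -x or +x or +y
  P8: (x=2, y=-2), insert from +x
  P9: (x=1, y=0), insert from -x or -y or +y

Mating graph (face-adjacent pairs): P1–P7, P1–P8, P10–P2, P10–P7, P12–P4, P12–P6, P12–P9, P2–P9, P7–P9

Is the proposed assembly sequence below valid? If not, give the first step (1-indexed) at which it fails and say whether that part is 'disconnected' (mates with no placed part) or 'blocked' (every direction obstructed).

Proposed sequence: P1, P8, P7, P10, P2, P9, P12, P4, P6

Valid

1. P1@(2, -1) [-y clear] — {P1}
2. P8@(2, -2) [+x clear] — {P1, P8}
3. P7@(1, -1) [-x clear] — {P1, P7, P8}
4. P10@(0, -1) [-x clear] — {P1, P10, P7, P8}
5. P2@(0, 0) [-x clear] — {P1, P10, P2, P7, P8}
6. P9@(1, 0) [+y clear] — {P1, P10, P2, P7, P8, P9}
7. P12@(1, 1) [-x clear] — {P1, P10, P12, P2, P7, P8, P9}
8. P4@(1, 2) [+y clear] — {P1, P10, P12, P2, P4, P7, P8, P9}
9. P6@(2, 1) [+x clear] — {P1, P10, P12, P2, P4, P6, P7, P8, P9}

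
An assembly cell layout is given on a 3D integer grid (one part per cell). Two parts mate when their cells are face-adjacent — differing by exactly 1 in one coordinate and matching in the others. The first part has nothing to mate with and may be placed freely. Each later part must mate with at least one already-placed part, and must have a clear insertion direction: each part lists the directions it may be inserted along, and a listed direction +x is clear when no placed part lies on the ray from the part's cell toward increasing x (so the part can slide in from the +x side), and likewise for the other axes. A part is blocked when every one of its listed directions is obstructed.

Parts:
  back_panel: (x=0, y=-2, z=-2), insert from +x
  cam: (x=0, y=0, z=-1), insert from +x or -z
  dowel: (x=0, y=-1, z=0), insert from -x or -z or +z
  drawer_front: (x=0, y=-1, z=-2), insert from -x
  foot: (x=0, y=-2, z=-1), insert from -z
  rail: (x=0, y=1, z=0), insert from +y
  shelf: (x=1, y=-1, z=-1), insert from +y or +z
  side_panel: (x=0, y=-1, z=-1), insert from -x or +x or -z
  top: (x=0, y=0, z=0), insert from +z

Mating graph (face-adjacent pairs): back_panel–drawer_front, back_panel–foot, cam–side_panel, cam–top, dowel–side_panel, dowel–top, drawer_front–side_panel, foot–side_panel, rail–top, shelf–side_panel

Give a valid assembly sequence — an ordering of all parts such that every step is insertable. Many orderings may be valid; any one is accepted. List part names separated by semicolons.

shelf; side_panel; drawer_front; foot; back_panel; dowel; top; rail; cam

1. shelf@(1, -1, -1) [+y clear] — {shelf}
2. side_panel@(0, -1, -1) [-x clear] — {shelf, side_panel}
3. drawer_front@(0, -1, -2) [-x clear] — {drawer_front, shelf, side_panel}
4. foot@(0, -2, -1) [-z clear] — {drawer_front, foot, shelf, side_panel}
5. back_panel@(0, -2, -2) [+x clear] — {back_panel, drawer_front, foot, shelf, side_panel}
6. dowel@(0, -1, 0) [-x clear] — {back_panel, dowel, drawer_front, foot, shelf, side_panel}
7. top@(0, 0, 0) [+z clear] — {back_panel, dowel, drawer_front, foot, shelf, side_panel, top}
8. rail@(0, 1, 0) [+y clear] — {back_panel, dowel, drawer_front, foot, rail, shelf, side_panel, top}
9. cam@(0, 0, -1) [+x clear] — {back_panel, cam, dowel, drawer_front, foot, rail, shelf, side_panel, top}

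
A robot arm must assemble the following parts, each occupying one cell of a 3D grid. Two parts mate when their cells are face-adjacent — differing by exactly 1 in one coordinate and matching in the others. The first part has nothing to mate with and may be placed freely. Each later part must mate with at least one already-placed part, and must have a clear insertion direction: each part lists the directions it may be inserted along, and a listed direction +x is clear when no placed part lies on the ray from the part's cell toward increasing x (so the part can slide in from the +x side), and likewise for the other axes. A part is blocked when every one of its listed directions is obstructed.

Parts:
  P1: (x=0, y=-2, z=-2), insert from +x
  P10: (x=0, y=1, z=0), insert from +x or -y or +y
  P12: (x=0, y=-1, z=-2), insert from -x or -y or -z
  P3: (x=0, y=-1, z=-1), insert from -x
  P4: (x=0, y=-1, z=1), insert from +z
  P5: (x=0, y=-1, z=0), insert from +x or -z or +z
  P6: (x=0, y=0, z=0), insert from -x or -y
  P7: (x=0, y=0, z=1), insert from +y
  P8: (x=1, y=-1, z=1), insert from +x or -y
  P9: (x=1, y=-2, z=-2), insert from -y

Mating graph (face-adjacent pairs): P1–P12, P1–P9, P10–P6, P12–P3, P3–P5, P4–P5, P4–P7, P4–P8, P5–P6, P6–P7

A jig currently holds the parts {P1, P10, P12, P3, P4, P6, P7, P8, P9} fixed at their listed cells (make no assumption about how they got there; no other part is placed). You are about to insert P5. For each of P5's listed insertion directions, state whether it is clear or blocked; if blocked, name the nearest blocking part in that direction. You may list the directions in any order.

+x: ray from P5(0, -1, 0) has no placed part ⇒ clear
-z: nearest on ray is P3@(0, -1, -1) ⇒ blocked
+z: nearest on ray is P4@(0, -1, 1) ⇒ blocked

+x: clear; +z: blocked by P4; -z: blocked by P3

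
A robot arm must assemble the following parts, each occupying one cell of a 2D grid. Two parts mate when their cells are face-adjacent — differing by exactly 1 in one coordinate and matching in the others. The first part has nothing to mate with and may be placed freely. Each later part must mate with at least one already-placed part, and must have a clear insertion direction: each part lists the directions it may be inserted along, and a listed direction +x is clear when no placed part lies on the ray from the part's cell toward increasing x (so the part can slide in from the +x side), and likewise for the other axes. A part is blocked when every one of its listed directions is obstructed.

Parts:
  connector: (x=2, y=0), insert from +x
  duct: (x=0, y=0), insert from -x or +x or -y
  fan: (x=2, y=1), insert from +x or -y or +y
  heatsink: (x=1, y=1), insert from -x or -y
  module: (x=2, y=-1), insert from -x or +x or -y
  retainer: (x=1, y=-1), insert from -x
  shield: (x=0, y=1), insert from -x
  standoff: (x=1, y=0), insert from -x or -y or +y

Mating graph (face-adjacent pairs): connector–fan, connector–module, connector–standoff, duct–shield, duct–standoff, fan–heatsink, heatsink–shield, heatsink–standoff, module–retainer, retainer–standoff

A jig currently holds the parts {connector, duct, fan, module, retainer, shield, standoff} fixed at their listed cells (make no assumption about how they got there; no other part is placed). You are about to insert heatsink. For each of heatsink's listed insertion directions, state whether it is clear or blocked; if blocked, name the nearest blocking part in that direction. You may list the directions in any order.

-x: nearest on ray is shield@(0, 1) ⇒ blocked
-y: nearest on ray is standoff@(1, 0) ⇒ blocked

-x: blocked by shield; -y: blocked by standoff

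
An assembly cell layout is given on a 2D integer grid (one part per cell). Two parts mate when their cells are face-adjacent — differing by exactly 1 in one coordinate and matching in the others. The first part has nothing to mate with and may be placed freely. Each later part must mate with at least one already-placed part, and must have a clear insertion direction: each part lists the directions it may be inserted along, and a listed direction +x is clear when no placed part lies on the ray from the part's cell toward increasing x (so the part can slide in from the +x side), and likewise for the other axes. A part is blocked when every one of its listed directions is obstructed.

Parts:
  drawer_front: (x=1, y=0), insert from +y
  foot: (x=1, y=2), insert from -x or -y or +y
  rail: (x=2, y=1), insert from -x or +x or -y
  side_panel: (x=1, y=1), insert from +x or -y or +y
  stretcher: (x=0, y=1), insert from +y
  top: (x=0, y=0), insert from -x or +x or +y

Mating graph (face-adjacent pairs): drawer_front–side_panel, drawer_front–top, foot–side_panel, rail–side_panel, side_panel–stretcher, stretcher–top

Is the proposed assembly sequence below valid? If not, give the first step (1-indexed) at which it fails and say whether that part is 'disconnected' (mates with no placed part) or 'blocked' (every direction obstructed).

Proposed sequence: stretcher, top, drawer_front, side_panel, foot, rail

1. stretcher@(0, 1) [+y clear] — {stretcher}
2. top@(0, 0) [-x clear] — {stretcher, top}
3. drawer_front@(1, 0) [+y clear] — {drawer_front, stretcher, top}
4. side_panel@(1, 1) [+x clear] — {drawer_front, side_panel, stretcher, top}
5. foot@(1, 2) [-x clear] — {drawer_front, foot, side_panel, stretcher, top}
6. rail@(2, 1) [+x clear] — {drawer_front, foot, rail, side_panel, stretcher, top}

Valid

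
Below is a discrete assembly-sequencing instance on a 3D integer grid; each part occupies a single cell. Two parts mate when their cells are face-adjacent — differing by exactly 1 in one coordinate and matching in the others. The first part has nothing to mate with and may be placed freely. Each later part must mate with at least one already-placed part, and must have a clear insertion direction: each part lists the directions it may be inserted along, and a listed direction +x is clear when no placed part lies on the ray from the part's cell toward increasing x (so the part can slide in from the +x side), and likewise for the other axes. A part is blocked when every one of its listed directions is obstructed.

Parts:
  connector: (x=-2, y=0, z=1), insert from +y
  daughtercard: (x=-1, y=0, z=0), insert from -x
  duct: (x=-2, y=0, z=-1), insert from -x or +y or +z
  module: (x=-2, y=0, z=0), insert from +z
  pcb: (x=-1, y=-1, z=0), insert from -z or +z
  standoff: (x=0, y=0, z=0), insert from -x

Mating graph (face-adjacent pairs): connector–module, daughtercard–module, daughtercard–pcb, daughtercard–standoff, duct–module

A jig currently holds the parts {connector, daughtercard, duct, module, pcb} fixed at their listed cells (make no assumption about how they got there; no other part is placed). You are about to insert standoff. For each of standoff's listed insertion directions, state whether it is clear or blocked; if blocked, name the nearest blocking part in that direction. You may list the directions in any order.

-x: nearest on ray is daughtercard@(-1, 0, 0) ⇒ blocked

-x: blocked by daughtercard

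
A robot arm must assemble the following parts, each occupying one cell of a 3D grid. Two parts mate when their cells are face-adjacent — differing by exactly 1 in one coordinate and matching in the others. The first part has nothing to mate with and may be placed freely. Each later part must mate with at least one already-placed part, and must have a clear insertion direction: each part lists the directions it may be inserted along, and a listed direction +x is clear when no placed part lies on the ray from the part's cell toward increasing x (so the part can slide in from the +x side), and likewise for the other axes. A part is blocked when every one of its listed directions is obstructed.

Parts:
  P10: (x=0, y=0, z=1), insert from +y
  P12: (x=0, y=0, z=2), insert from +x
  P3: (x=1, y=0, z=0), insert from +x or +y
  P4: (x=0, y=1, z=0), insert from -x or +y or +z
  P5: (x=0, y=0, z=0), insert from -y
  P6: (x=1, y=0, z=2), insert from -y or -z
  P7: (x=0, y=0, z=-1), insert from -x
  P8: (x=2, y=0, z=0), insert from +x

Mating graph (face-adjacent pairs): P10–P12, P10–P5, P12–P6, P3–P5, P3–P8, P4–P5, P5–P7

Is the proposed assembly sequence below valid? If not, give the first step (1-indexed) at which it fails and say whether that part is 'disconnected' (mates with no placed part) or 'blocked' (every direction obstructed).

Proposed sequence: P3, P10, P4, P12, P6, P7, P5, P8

1. P3@(1, 0, 0) [+x clear] — {P3}
2. P10@(0, 0, 1) — no placed neighbour ⇒ disconnected

Invalid at step 2 (disconnected)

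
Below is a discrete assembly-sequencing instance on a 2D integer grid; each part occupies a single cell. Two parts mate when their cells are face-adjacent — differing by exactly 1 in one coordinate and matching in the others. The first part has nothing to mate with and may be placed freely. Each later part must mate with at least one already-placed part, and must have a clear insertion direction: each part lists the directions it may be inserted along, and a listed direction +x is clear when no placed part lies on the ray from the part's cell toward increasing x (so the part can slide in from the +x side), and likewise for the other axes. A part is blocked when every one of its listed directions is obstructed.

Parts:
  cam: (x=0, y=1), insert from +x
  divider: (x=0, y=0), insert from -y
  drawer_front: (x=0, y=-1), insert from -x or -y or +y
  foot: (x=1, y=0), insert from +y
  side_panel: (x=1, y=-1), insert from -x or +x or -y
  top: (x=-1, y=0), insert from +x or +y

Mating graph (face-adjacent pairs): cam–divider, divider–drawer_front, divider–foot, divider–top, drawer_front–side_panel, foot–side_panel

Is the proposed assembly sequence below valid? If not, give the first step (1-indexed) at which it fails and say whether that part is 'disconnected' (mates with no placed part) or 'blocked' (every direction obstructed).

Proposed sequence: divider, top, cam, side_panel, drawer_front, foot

Invalid at step 4 (disconnected)

1. divider@(0, 0) [-y clear] — {divider}
2. top@(-1, 0) [+y clear] — {divider, top}
3. cam@(0, 1) [+x clear] — {cam, divider, top}
4. side_panel@(1, -1) — no placed neighbour ⇒ disconnected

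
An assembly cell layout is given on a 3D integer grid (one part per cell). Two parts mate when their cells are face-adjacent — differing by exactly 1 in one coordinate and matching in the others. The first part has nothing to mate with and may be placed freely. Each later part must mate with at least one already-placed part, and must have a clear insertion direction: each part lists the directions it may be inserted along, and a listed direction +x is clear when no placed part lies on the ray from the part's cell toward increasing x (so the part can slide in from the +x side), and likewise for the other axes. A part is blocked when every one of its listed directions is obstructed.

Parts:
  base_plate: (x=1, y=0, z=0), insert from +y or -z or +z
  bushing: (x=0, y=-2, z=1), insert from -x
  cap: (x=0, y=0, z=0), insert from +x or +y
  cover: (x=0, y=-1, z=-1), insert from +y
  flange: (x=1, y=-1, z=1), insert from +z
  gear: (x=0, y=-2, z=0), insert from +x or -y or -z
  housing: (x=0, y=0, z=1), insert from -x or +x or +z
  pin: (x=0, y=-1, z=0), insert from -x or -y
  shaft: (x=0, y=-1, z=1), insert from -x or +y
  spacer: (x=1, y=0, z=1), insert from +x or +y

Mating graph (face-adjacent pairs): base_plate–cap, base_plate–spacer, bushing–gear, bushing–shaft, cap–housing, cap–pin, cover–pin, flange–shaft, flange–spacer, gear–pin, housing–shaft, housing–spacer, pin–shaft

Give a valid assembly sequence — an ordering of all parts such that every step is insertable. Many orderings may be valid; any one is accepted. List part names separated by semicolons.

1. cover@(0, -1, -1) [+y clear] — {cover}
2. pin@(0, -1, 0) [-x clear] — {cover, pin}
3. shaft@(0, -1, 1) [-x clear] — {cover, pin, shaft}
4. flange@(1, -1, 1) [+z clear] — {cover, flange, pin, shaft}
5. spacer@(1, 0, 1) [+x clear] — {cover, flange, pin, shaft, spacer}
6. cap@(0, 0, 0) [+x clear] — {cap, cover, flange, pin, shaft, spacer}
7. housing@(0, 0, 1) [-x clear] — {cap, cover, flange, housing, pin, shaft, spacer}
8. base_plate@(1, 0, 0) [+y clear] — {base_plate, cap, cover, flange, housing, pin, shaft, spacer}
9. bushing@(0, -2, 1) [-x clear] — {base_plate, bushing, cap, cover, flange, housing, pin, shaft, spacer}
10. gear@(0, -2, 0) [+x clear] — {base_plate, bushing, cap, cover, flange, gear, housing, pin, shaft, spacer}

cover; pin; shaft; flange; spacer; cap; housing; base_plate; bushing; gear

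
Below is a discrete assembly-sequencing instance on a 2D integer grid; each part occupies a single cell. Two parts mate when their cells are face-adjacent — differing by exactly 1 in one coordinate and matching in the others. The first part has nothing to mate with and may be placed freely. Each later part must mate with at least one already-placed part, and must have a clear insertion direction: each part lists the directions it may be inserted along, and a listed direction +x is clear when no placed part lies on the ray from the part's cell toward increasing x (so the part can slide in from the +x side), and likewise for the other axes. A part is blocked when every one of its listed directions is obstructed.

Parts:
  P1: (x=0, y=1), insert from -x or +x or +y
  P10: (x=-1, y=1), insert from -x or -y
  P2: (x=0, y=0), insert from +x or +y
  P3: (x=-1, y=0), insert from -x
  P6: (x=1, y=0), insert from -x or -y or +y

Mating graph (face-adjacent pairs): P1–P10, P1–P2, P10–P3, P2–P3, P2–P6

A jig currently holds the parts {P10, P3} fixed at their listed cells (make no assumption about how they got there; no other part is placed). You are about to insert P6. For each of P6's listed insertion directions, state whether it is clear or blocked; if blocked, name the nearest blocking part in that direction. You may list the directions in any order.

+y: clear; -x: blocked by P3; -y: clear

-x: nearest on ray is P3@(-1, 0) ⇒ blocked
-y: ray from P6(1, 0) has no placed part ⇒ clear
+y: ray from P6(1, 0) has no placed part ⇒ clear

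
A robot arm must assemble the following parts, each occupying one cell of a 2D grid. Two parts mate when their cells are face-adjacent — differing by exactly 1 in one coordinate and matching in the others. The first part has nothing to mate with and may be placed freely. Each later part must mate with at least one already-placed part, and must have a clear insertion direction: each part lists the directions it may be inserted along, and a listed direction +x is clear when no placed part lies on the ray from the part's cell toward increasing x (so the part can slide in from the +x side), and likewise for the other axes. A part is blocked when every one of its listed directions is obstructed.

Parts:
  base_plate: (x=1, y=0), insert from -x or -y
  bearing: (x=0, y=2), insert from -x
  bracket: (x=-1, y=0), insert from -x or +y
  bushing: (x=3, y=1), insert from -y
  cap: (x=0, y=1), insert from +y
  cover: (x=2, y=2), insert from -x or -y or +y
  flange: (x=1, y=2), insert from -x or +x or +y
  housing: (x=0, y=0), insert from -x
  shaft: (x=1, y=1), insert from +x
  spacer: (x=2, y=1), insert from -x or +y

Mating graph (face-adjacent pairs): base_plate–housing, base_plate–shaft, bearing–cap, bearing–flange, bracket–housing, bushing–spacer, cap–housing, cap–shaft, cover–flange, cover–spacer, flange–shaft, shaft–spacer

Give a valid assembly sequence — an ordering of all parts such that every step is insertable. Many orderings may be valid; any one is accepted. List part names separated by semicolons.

1. shaft@(1, 1) [+x clear] — {shaft}
2. base_plate@(1, 0) [-x clear] — {base_plate, shaft}
3. housing@(0, 0) [-x clear] — {base_plate, housing, shaft}
4. spacer@(2, 1) [+y clear] — {base_plate, housing, shaft, spacer}
5. bushing@(3, 1) [-y clear] — {base_plate, bushing, housing, shaft, spacer}
6. flange@(1, 2) [-x clear] — {base_plate, bushing, flange, housing, shaft, spacer}
7. cap@(0, 1) [+y clear] — {base_plate, bushing, cap, flange, housing, shaft, spacer}
8. bearing@(0, 2) [-x clear] — {base_plate, bearing, bushing, cap, flange, housing, shaft, spacer}
9. bracket@(-1, 0) [-x clear] — {base_plate, bearing, bracket, bushing, cap, flange, housing, shaft, spacer}
10. cover@(2, 2) [+y clear] — {base_plate, bearing, bracket, bushing, cap, cover, flange, housing, shaft, spacer}

shaft; base_plate; housing; spacer; bushing; flange; cap; bearing; bracket; cover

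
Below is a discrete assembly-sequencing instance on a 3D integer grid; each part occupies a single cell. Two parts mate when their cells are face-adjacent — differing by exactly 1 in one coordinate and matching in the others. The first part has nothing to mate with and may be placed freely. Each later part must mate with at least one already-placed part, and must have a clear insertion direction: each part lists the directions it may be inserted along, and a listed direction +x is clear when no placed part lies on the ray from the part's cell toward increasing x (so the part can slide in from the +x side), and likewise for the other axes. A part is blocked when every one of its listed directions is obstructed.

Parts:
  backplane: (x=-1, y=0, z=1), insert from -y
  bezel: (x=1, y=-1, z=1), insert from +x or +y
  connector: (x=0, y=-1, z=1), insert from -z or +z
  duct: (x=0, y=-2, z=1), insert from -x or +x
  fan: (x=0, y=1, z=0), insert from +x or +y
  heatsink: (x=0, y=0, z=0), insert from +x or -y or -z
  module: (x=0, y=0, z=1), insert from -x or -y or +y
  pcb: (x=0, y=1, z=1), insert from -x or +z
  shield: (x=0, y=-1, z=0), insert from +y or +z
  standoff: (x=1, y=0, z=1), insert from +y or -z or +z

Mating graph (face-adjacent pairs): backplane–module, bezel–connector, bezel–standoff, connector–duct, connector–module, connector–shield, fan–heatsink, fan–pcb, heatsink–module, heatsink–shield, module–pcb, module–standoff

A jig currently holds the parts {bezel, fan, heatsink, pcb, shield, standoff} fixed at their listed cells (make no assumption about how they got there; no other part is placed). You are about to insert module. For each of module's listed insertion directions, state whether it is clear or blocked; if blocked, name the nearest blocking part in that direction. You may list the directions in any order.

+y: blocked by pcb; -x: clear; -y: clear

-x: ray from module(0, 0, 1) has no placed part ⇒ clear
-y: ray from module(0, 0, 1) has no placed part ⇒ clear
+y: nearest on ray is pcb@(0, 1, 1) ⇒ blocked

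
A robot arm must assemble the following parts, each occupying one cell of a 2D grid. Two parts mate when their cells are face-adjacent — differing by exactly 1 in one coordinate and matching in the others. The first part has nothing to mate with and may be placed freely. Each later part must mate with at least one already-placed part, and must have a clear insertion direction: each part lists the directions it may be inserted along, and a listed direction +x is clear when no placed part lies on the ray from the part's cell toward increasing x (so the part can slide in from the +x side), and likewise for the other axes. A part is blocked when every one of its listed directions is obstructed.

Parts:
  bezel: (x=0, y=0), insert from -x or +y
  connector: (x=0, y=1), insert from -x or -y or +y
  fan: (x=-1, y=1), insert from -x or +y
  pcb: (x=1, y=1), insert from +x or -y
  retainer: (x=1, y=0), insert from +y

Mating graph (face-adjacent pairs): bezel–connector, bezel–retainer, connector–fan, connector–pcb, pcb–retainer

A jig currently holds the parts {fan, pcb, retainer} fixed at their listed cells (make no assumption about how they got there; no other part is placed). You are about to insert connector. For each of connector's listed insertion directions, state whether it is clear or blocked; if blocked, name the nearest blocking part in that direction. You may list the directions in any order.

+y: clear; -x: blocked by fan; -y: clear

-x: nearest on ray is fan@(-1, 1) ⇒ blocked
-y: ray from connector(0, 1) has no placed part ⇒ clear
+y: ray from connector(0, 1) has no placed part ⇒ clear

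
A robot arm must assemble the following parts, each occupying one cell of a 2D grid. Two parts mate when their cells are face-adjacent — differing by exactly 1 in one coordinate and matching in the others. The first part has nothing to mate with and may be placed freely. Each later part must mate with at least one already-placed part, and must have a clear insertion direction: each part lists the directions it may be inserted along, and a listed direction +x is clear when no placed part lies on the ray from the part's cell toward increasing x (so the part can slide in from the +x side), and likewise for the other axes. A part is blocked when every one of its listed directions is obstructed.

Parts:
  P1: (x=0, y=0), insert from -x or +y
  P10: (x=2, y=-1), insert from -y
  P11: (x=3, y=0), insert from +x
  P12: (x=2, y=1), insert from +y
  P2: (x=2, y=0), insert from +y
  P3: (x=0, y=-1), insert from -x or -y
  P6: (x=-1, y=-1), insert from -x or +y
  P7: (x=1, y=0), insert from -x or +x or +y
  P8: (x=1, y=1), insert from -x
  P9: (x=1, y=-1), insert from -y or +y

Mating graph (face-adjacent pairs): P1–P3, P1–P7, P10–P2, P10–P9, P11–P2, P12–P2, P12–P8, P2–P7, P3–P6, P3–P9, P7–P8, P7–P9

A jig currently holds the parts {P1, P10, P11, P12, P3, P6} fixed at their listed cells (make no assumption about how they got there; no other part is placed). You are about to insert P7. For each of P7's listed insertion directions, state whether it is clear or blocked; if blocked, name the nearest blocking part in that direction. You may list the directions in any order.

-x: nearest on ray is P1@(0, 0) ⇒ blocked
+x: nearest on ray is P11@(3, 0) ⇒ blocked
+y: ray from P7(1, 0) has no placed part ⇒ clear

+x: blocked by P11; +y: clear; -x: blocked by P1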